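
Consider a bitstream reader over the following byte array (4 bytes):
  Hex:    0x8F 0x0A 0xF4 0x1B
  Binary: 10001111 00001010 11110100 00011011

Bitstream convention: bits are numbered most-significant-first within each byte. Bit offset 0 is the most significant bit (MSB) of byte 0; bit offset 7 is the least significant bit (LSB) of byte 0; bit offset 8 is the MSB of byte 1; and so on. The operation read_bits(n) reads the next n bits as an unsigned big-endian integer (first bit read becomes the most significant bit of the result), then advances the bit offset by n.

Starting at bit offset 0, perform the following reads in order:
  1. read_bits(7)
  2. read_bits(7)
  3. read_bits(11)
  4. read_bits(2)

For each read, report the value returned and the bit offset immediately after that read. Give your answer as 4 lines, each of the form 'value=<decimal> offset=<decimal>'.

Answer: value=71 offset=7
value=66 offset=14
value=1512 offset=25
value=0 offset=27

Derivation:
Read 1: bits[0:7] width=7 -> value=71 (bin 1000111); offset now 7 = byte 0 bit 7; 25 bits remain
Read 2: bits[7:14] width=7 -> value=66 (bin 1000010); offset now 14 = byte 1 bit 6; 18 bits remain
Read 3: bits[14:25] width=11 -> value=1512 (bin 10111101000); offset now 25 = byte 3 bit 1; 7 bits remain
Read 4: bits[25:27] width=2 -> value=0 (bin 00); offset now 27 = byte 3 bit 3; 5 bits remain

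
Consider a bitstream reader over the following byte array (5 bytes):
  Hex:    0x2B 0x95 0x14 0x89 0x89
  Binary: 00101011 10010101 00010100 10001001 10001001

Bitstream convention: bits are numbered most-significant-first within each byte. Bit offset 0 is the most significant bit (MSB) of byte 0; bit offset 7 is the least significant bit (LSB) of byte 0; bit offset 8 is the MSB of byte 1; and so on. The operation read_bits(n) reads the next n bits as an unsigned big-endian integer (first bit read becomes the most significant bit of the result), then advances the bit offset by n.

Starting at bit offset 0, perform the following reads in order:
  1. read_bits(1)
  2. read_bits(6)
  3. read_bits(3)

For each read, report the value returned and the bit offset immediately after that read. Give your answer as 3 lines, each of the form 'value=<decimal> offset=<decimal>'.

Answer: value=0 offset=1
value=21 offset=7
value=6 offset=10

Derivation:
Read 1: bits[0:1] width=1 -> value=0 (bin 0); offset now 1 = byte 0 bit 1; 39 bits remain
Read 2: bits[1:7] width=6 -> value=21 (bin 010101); offset now 7 = byte 0 bit 7; 33 bits remain
Read 3: bits[7:10] width=3 -> value=6 (bin 110); offset now 10 = byte 1 bit 2; 30 bits remain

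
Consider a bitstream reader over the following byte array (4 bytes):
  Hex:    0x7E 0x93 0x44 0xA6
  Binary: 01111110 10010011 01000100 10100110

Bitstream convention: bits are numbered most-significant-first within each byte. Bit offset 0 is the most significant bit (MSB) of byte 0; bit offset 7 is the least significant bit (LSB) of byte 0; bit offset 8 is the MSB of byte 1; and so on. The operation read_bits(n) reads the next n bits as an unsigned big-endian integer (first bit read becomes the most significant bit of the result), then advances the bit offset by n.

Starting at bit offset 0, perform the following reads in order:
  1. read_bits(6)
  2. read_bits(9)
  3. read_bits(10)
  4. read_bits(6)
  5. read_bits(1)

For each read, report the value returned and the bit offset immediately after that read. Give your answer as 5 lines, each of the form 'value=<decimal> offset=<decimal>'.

Answer: value=31 offset=6
value=329 offset=15
value=649 offset=25
value=19 offset=31
value=0 offset=32

Derivation:
Read 1: bits[0:6] width=6 -> value=31 (bin 011111); offset now 6 = byte 0 bit 6; 26 bits remain
Read 2: bits[6:15] width=9 -> value=329 (bin 101001001); offset now 15 = byte 1 bit 7; 17 bits remain
Read 3: bits[15:25] width=10 -> value=649 (bin 1010001001); offset now 25 = byte 3 bit 1; 7 bits remain
Read 4: bits[25:31] width=6 -> value=19 (bin 010011); offset now 31 = byte 3 bit 7; 1 bits remain
Read 5: bits[31:32] width=1 -> value=0 (bin 0); offset now 32 = byte 4 bit 0; 0 bits remain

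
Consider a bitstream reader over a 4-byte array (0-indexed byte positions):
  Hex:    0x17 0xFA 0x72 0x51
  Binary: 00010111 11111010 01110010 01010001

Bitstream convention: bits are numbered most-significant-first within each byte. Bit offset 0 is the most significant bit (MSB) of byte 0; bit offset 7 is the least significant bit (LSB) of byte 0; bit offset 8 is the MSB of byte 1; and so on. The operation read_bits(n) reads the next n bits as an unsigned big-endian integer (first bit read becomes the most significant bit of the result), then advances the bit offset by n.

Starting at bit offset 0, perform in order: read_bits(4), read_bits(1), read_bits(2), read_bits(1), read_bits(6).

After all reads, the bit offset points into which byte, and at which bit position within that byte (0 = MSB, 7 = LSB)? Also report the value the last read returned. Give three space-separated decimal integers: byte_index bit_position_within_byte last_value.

Answer: 1 6 62

Derivation:
Read 1: bits[0:4] width=4 -> value=1 (bin 0001); offset now 4 = byte 0 bit 4; 28 bits remain
Read 2: bits[4:5] width=1 -> value=0 (bin 0); offset now 5 = byte 0 bit 5; 27 bits remain
Read 3: bits[5:7] width=2 -> value=3 (bin 11); offset now 7 = byte 0 bit 7; 25 bits remain
Read 4: bits[7:8] width=1 -> value=1 (bin 1); offset now 8 = byte 1 bit 0; 24 bits remain
Read 5: bits[8:14] width=6 -> value=62 (bin 111110); offset now 14 = byte 1 bit 6; 18 bits remain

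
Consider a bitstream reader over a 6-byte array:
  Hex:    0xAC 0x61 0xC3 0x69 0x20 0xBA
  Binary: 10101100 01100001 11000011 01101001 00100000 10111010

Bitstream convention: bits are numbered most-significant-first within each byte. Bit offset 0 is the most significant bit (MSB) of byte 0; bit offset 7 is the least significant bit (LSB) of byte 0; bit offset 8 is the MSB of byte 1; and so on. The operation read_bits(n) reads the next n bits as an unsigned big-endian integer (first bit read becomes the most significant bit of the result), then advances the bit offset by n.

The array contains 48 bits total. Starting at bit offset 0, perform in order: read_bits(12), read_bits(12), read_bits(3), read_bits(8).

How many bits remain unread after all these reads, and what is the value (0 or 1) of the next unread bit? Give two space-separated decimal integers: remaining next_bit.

Answer: 13 0

Derivation:
Read 1: bits[0:12] width=12 -> value=2758 (bin 101011000110); offset now 12 = byte 1 bit 4; 36 bits remain
Read 2: bits[12:24] width=12 -> value=451 (bin 000111000011); offset now 24 = byte 3 bit 0; 24 bits remain
Read 3: bits[24:27] width=3 -> value=3 (bin 011); offset now 27 = byte 3 bit 3; 21 bits remain
Read 4: bits[27:35] width=8 -> value=73 (bin 01001001); offset now 35 = byte 4 bit 3; 13 bits remain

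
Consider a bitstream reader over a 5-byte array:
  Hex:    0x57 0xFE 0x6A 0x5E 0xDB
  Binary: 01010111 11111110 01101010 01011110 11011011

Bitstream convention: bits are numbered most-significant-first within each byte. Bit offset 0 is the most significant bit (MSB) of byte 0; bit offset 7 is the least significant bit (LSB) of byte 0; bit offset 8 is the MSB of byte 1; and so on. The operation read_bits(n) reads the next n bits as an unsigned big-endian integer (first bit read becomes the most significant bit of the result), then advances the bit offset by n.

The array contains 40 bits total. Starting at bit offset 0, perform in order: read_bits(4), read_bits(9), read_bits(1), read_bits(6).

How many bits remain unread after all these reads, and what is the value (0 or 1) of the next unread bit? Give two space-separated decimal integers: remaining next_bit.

Answer: 20 1

Derivation:
Read 1: bits[0:4] width=4 -> value=5 (bin 0101); offset now 4 = byte 0 bit 4; 36 bits remain
Read 2: bits[4:13] width=9 -> value=255 (bin 011111111); offset now 13 = byte 1 bit 5; 27 bits remain
Read 3: bits[13:14] width=1 -> value=1 (bin 1); offset now 14 = byte 1 bit 6; 26 bits remain
Read 4: bits[14:20] width=6 -> value=38 (bin 100110); offset now 20 = byte 2 bit 4; 20 bits remain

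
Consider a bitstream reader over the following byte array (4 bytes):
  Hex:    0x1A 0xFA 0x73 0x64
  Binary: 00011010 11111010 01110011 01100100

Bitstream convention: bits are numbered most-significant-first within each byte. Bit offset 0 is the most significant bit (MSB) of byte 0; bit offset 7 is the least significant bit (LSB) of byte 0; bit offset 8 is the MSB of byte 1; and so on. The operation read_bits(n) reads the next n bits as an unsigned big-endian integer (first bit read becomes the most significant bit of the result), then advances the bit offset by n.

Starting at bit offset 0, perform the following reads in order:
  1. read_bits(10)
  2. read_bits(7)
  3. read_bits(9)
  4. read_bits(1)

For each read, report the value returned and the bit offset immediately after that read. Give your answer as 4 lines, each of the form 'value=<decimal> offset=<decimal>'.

Answer: value=107 offset=10
value=116 offset=17
value=461 offset=26
value=1 offset=27

Derivation:
Read 1: bits[0:10] width=10 -> value=107 (bin 0001101011); offset now 10 = byte 1 bit 2; 22 bits remain
Read 2: bits[10:17] width=7 -> value=116 (bin 1110100); offset now 17 = byte 2 bit 1; 15 bits remain
Read 3: bits[17:26] width=9 -> value=461 (bin 111001101); offset now 26 = byte 3 bit 2; 6 bits remain
Read 4: bits[26:27] width=1 -> value=1 (bin 1); offset now 27 = byte 3 bit 3; 5 bits remain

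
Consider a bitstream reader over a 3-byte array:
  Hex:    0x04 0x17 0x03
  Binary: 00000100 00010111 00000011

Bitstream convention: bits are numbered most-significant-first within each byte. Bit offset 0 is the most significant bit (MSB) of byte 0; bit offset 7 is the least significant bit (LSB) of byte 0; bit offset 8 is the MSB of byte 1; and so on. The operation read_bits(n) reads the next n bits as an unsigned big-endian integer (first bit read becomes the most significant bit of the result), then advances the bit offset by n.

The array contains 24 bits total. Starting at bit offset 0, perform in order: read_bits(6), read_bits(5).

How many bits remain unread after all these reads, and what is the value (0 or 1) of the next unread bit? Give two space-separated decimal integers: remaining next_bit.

Answer: 13 1

Derivation:
Read 1: bits[0:6] width=6 -> value=1 (bin 000001); offset now 6 = byte 0 bit 6; 18 bits remain
Read 2: bits[6:11] width=5 -> value=0 (bin 00000); offset now 11 = byte 1 bit 3; 13 bits remain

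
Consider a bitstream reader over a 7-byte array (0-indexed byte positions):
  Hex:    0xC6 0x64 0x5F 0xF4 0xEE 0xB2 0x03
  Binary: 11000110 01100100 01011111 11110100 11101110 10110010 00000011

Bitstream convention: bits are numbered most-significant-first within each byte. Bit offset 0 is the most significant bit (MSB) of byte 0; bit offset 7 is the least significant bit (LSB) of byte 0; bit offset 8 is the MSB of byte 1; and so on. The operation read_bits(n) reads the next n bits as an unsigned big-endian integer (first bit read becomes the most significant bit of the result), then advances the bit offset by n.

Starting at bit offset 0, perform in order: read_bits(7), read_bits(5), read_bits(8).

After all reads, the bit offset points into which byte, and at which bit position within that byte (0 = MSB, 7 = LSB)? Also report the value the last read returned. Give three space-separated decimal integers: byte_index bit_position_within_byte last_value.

Read 1: bits[0:7] width=7 -> value=99 (bin 1100011); offset now 7 = byte 0 bit 7; 49 bits remain
Read 2: bits[7:12] width=5 -> value=6 (bin 00110); offset now 12 = byte 1 bit 4; 44 bits remain
Read 3: bits[12:20] width=8 -> value=69 (bin 01000101); offset now 20 = byte 2 bit 4; 36 bits remain

Answer: 2 4 69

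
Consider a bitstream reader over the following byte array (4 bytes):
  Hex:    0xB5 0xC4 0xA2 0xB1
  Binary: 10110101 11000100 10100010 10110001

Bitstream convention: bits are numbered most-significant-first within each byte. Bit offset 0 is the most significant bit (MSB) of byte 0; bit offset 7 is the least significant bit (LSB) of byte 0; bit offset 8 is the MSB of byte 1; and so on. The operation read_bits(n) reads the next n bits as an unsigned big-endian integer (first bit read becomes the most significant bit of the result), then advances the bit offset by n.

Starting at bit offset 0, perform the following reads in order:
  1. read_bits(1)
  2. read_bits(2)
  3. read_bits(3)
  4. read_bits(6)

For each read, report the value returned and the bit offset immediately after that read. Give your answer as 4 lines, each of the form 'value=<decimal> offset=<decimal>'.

Read 1: bits[0:1] width=1 -> value=1 (bin 1); offset now 1 = byte 0 bit 1; 31 bits remain
Read 2: bits[1:3] width=2 -> value=1 (bin 01); offset now 3 = byte 0 bit 3; 29 bits remain
Read 3: bits[3:6] width=3 -> value=5 (bin 101); offset now 6 = byte 0 bit 6; 26 bits remain
Read 4: bits[6:12] width=6 -> value=28 (bin 011100); offset now 12 = byte 1 bit 4; 20 bits remain

Answer: value=1 offset=1
value=1 offset=3
value=5 offset=6
value=28 offset=12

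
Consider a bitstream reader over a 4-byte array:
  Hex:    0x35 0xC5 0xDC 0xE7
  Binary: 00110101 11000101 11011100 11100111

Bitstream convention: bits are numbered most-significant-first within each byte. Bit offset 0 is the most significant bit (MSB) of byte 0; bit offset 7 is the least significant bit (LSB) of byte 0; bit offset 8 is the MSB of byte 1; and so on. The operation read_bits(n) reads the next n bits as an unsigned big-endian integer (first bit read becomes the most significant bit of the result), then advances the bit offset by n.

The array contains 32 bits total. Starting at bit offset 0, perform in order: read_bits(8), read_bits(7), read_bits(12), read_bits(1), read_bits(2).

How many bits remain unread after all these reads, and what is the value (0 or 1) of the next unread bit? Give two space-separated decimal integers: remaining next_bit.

Answer: 2 1

Derivation:
Read 1: bits[0:8] width=8 -> value=53 (bin 00110101); offset now 8 = byte 1 bit 0; 24 bits remain
Read 2: bits[8:15] width=7 -> value=98 (bin 1100010); offset now 15 = byte 1 bit 7; 17 bits remain
Read 3: bits[15:27] width=12 -> value=3815 (bin 111011100111); offset now 27 = byte 3 bit 3; 5 bits remain
Read 4: bits[27:28] width=1 -> value=0 (bin 0); offset now 28 = byte 3 bit 4; 4 bits remain
Read 5: bits[28:30] width=2 -> value=1 (bin 01); offset now 30 = byte 3 bit 6; 2 bits remain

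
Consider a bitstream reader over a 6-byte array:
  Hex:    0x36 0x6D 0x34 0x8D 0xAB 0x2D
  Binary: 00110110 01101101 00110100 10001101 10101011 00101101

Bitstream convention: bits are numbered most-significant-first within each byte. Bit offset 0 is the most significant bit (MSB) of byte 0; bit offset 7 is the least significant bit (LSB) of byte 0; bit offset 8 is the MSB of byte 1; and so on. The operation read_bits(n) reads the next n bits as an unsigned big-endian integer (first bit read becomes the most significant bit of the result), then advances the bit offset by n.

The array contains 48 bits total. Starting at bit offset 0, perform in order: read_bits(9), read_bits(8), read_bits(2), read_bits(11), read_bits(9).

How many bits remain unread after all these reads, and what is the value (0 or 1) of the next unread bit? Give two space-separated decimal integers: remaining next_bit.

Read 1: bits[0:9] width=9 -> value=108 (bin 001101100); offset now 9 = byte 1 bit 1; 39 bits remain
Read 2: bits[9:17] width=8 -> value=218 (bin 11011010); offset now 17 = byte 2 bit 1; 31 bits remain
Read 3: bits[17:19] width=2 -> value=1 (bin 01); offset now 19 = byte 2 bit 3; 29 bits remain
Read 4: bits[19:30] width=11 -> value=1315 (bin 10100100011); offset now 30 = byte 3 bit 6; 18 bits remain
Read 5: bits[30:39] width=9 -> value=213 (bin 011010101); offset now 39 = byte 4 bit 7; 9 bits remain

Answer: 9 1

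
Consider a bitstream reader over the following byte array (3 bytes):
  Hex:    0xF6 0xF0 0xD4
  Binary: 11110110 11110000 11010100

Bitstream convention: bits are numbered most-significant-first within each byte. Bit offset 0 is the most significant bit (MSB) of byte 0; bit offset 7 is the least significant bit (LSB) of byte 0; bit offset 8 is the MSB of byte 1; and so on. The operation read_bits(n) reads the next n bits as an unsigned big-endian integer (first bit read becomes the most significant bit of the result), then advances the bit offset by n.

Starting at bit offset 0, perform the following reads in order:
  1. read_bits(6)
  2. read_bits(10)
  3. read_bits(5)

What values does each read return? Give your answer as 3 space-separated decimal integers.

Answer: 61 752 26

Derivation:
Read 1: bits[0:6] width=6 -> value=61 (bin 111101); offset now 6 = byte 0 bit 6; 18 bits remain
Read 2: bits[6:16] width=10 -> value=752 (bin 1011110000); offset now 16 = byte 2 bit 0; 8 bits remain
Read 3: bits[16:21] width=5 -> value=26 (bin 11010); offset now 21 = byte 2 bit 5; 3 bits remain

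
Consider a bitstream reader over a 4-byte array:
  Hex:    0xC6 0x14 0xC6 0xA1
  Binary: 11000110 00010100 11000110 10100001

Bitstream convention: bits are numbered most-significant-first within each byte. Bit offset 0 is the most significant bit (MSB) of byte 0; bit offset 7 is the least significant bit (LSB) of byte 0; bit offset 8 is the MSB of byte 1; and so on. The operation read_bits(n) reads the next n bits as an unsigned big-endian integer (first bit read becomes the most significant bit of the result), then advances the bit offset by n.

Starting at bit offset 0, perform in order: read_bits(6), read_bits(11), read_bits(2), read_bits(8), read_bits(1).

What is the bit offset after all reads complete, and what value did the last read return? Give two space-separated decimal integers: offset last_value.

Read 1: bits[0:6] width=6 -> value=49 (bin 110001); offset now 6 = byte 0 bit 6; 26 bits remain
Read 2: bits[6:17] width=11 -> value=1065 (bin 10000101001); offset now 17 = byte 2 bit 1; 15 bits remain
Read 3: bits[17:19] width=2 -> value=2 (bin 10); offset now 19 = byte 2 bit 3; 13 bits remain
Read 4: bits[19:27] width=8 -> value=53 (bin 00110101); offset now 27 = byte 3 bit 3; 5 bits remain
Read 5: bits[27:28] width=1 -> value=0 (bin 0); offset now 28 = byte 3 bit 4; 4 bits remain

Answer: 28 0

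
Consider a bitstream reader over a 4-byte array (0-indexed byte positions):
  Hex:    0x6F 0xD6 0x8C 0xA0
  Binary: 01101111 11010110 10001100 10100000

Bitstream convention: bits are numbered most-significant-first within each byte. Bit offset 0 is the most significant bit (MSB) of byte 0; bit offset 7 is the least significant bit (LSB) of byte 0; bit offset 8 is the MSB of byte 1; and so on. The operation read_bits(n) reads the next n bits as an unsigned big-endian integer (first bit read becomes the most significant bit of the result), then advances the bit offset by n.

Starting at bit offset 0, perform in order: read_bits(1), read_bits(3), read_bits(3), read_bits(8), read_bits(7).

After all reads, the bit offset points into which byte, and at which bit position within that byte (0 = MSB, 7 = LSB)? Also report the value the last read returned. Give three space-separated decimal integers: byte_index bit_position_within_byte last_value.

Answer: 2 6 35

Derivation:
Read 1: bits[0:1] width=1 -> value=0 (bin 0); offset now 1 = byte 0 bit 1; 31 bits remain
Read 2: bits[1:4] width=3 -> value=6 (bin 110); offset now 4 = byte 0 bit 4; 28 bits remain
Read 3: bits[4:7] width=3 -> value=7 (bin 111); offset now 7 = byte 0 bit 7; 25 bits remain
Read 4: bits[7:15] width=8 -> value=235 (bin 11101011); offset now 15 = byte 1 bit 7; 17 bits remain
Read 5: bits[15:22] width=7 -> value=35 (bin 0100011); offset now 22 = byte 2 bit 6; 10 bits remain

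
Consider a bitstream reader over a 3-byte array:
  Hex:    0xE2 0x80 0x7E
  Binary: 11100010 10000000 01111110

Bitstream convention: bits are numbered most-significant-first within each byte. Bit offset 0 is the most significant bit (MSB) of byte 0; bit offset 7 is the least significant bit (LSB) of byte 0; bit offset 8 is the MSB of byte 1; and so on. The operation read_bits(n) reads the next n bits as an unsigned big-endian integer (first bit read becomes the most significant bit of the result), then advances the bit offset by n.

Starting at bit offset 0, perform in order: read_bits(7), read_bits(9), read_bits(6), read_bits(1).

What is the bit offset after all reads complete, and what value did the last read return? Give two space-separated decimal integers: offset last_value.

Read 1: bits[0:7] width=7 -> value=113 (bin 1110001); offset now 7 = byte 0 bit 7; 17 bits remain
Read 2: bits[7:16] width=9 -> value=128 (bin 010000000); offset now 16 = byte 2 bit 0; 8 bits remain
Read 3: bits[16:22] width=6 -> value=31 (bin 011111); offset now 22 = byte 2 bit 6; 2 bits remain
Read 4: bits[22:23] width=1 -> value=1 (bin 1); offset now 23 = byte 2 bit 7; 1 bits remain

Answer: 23 1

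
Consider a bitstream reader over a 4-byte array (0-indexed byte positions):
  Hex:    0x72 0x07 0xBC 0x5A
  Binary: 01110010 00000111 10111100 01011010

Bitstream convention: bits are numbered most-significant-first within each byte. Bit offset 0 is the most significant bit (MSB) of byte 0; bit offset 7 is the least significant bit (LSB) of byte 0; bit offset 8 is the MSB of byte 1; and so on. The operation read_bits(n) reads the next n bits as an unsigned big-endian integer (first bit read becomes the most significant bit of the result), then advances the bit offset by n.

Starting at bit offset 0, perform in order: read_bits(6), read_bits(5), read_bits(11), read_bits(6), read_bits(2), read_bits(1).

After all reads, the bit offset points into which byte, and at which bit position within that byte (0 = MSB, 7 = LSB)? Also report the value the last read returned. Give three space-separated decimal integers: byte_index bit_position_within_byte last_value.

Answer: 3 7 1

Derivation:
Read 1: bits[0:6] width=6 -> value=28 (bin 011100); offset now 6 = byte 0 bit 6; 26 bits remain
Read 2: bits[6:11] width=5 -> value=16 (bin 10000); offset now 11 = byte 1 bit 3; 21 bits remain
Read 3: bits[11:22] width=11 -> value=495 (bin 00111101111); offset now 22 = byte 2 bit 6; 10 bits remain
Read 4: bits[22:28] width=6 -> value=5 (bin 000101); offset now 28 = byte 3 bit 4; 4 bits remain
Read 5: bits[28:30] width=2 -> value=2 (bin 10); offset now 30 = byte 3 bit 6; 2 bits remain
Read 6: bits[30:31] width=1 -> value=1 (bin 1); offset now 31 = byte 3 bit 7; 1 bits remain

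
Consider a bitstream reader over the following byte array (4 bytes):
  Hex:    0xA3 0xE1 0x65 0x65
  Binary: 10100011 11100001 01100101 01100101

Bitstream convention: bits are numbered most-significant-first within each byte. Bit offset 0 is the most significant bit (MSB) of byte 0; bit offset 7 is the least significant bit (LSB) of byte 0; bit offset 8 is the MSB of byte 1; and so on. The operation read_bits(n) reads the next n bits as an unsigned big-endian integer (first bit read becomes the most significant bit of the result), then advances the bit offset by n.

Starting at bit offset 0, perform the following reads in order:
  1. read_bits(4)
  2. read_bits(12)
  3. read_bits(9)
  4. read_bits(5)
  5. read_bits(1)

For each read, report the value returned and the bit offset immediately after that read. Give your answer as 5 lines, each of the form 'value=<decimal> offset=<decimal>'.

Answer: value=10 offset=4
value=993 offset=16
value=202 offset=25
value=25 offset=30
value=0 offset=31

Derivation:
Read 1: bits[0:4] width=4 -> value=10 (bin 1010); offset now 4 = byte 0 bit 4; 28 bits remain
Read 2: bits[4:16] width=12 -> value=993 (bin 001111100001); offset now 16 = byte 2 bit 0; 16 bits remain
Read 3: bits[16:25] width=9 -> value=202 (bin 011001010); offset now 25 = byte 3 bit 1; 7 bits remain
Read 4: bits[25:30] width=5 -> value=25 (bin 11001); offset now 30 = byte 3 bit 6; 2 bits remain
Read 5: bits[30:31] width=1 -> value=0 (bin 0); offset now 31 = byte 3 bit 7; 1 bits remain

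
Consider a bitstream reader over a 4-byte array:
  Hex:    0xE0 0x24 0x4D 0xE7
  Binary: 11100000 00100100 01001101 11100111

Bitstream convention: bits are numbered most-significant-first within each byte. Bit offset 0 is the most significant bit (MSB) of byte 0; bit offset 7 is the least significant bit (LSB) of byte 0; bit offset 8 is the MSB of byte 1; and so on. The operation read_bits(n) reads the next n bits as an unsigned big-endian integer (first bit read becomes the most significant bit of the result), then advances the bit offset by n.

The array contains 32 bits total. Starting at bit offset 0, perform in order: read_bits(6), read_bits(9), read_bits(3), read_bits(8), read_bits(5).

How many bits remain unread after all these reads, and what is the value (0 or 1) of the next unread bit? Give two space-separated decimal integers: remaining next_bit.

Answer: 1 1

Derivation:
Read 1: bits[0:6] width=6 -> value=56 (bin 111000); offset now 6 = byte 0 bit 6; 26 bits remain
Read 2: bits[6:15] width=9 -> value=18 (bin 000010010); offset now 15 = byte 1 bit 7; 17 bits remain
Read 3: bits[15:18] width=3 -> value=1 (bin 001); offset now 18 = byte 2 bit 2; 14 bits remain
Read 4: bits[18:26] width=8 -> value=55 (bin 00110111); offset now 26 = byte 3 bit 2; 6 bits remain
Read 5: bits[26:31] width=5 -> value=19 (bin 10011); offset now 31 = byte 3 bit 7; 1 bits remain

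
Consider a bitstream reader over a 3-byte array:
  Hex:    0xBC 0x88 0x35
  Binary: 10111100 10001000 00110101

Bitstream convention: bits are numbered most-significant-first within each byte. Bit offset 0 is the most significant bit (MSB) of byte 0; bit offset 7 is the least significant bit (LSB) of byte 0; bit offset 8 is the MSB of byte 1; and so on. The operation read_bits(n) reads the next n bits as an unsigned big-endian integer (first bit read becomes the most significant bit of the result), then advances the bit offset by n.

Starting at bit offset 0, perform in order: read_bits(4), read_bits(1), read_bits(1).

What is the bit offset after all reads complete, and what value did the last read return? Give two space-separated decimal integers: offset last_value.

Read 1: bits[0:4] width=4 -> value=11 (bin 1011); offset now 4 = byte 0 bit 4; 20 bits remain
Read 2: bits[4:5] width=1 -> value=1 (bin 1); offset now 5 = byte 0 bit 5; 19 bits remain
Read 3: bits[5:6] width=1 -> value=1 (bin 1); offset now 6 = byte 0 bit 6; 18 bits remain

Answer: 6 1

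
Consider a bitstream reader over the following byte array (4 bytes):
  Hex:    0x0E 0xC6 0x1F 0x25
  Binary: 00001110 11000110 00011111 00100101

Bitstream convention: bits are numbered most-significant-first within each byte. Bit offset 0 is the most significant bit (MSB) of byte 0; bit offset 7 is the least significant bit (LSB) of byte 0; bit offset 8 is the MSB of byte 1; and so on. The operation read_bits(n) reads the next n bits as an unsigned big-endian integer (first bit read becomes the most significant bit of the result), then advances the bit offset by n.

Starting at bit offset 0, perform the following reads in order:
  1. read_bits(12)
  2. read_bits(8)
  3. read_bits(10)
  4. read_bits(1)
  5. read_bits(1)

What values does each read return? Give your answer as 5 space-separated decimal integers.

Read 1: bits[0:12] width=12 -> value=236 (bin 000011101100); offset now 12 = byte 1 bit 4; 20 bits remain
Read 2: bits[12:20] width=8 -> value=97 (bin 01100001); offset now 20 = byte 2 bit 4; 12 bits remain
Read 3: bits[20:30] width=10 -> value=969 (bin 1111001001); offset now 30 = byte 3 bit 6; 2 bits remain
Read 4: bits[30:31] width=1 -> value=0 (bin 0); offset now 31 = byte 3 bit 7; 1 bits remain
Read 5: bits[31:32] width=1 -> value=1 (bin 1); offset now 32 = byte 4 bit 0; 0 bits remain

Answer: 236 97 969 0 1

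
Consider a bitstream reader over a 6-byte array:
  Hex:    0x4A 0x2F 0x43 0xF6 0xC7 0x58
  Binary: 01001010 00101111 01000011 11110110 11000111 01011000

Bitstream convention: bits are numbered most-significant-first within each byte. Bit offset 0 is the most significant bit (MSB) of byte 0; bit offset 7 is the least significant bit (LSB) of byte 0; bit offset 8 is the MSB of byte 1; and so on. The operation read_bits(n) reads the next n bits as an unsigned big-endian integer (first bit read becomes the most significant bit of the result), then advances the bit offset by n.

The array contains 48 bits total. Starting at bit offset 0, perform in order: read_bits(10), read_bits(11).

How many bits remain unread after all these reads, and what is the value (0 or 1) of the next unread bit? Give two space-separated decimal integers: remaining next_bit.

Answer: 27 0

Derivation:
Read 1: bits[0:10] width=10 -> value=296 (bin 0100101000); offset now 10 = byte 1 bit 2; 38 bits remain
Read 2: bits[10:21] width=11 -> value=1512 (bin 10111101000); offset now 21 = byte 2 bit 5; 27 bits remain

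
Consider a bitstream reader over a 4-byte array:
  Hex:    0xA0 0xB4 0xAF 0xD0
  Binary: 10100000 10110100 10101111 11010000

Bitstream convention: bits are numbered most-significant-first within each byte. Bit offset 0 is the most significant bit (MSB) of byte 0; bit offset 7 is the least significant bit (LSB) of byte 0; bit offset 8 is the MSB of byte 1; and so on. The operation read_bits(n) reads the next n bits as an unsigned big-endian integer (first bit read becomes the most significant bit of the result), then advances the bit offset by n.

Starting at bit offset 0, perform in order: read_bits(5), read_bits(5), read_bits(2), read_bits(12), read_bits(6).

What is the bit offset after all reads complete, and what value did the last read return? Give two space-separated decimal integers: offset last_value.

Read 1: bits[0:5] width=5 -> value=20 (bin 10100); offset now 5 = byte 0 bit 5; 27 bits remain
Read 2: bits[5:10] width=5 -> value=2 (bin 00010); offset now 10 = byte 1 bit 2; 22 bits remain
Read 3: bits[10:12] width=2 -> value=3 (bin 11); offset now 12 = byte 1 bit 4; 20 bits remain
Read 4: bits[12:24] width=12 -> value=1199 (bin 010010101111); offset now 24 = byte 3 bit 0; 8 bits remain
Read 5: bits[24:30] width=6 -> value=52 (bin 110100); offset now 30 = byte 3 bit 6; 2 bits remain

Answer: 30 52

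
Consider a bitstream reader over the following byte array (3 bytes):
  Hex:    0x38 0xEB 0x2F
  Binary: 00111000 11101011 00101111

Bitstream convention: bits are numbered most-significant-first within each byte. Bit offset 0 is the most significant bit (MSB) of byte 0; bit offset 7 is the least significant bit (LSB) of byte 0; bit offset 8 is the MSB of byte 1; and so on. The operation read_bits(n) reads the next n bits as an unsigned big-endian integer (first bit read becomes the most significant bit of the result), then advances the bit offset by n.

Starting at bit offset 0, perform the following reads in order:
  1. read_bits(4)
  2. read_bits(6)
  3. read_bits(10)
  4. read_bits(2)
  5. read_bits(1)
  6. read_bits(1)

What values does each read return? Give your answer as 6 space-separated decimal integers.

Read 1: bits[0:4] width=4 -> value=3 (bin 0011); offset now 4 = byte 0 bit 4; 20 bits remain
Read 2: bits[4:10] width=6 -> value=35 (bin 100011); offset now 10 = byte 1 bit 2; 14 bits remain
Read 3: bits[10:20] width=10 -> value=690 (bin 1010110010); offset now 20 = byte 2 bit 4; 4 bits remain
Read 4: bits[20:22] width=2 -> value=3 (bin 11); offset now 22 = byte 2 bit 6; 2 bits remain
Read 5: bits[22:23] width=1 -> value=1 (bin 1); offset now 23 = byte 2 bit 7; 1 bits remain
Read 6: bits[23:24] width=1 -> value=1 (bin 1); offset now 24 = byte 3 bit 0; 0 bits remain

Answer: 3 35 690 3 1 1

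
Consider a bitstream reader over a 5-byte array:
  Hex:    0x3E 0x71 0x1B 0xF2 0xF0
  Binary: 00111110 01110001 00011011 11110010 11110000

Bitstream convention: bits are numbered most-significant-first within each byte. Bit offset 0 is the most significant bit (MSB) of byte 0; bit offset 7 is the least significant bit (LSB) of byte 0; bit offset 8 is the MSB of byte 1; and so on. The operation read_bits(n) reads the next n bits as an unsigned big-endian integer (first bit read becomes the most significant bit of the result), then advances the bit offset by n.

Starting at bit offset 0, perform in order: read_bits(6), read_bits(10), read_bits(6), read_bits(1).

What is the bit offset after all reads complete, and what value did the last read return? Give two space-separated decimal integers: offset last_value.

Answer: 23 1

Derivation:
Read 1: bits[0:6] width=6 -> value=15 (bin 001111); offset now 6 = byte 0 bit 6; 34 bits remain
Read 2: bits[6:16] width=10 -> value=625 (bin 1001110001); offset now 16 = byte 2 bit 0; 24 bits remain
Read 3: bits[16:22] width=6 -> value=6 (bin 000110); offset now 22 = byte 2 bit 6; 18 bits remain
Read 4: bits[22:23] width=1 -> value=1 (bin 1); offset now 23 = byte 2 bit 7; 17 bits remain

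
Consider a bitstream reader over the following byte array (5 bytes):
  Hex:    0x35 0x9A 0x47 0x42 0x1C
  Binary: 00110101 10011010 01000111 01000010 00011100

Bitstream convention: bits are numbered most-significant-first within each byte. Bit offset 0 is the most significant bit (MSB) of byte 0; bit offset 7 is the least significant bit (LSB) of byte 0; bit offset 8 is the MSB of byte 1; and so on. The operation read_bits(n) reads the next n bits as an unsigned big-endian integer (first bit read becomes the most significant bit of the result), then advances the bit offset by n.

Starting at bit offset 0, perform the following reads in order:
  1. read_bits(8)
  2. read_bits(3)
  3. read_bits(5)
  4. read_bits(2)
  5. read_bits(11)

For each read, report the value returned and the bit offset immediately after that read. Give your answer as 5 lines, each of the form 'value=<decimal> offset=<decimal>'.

Answer: value=53 offset=8
value=4 offset=11
value=26 offset=16
value=1 offset=18
value=232 offset=29

Derivation:
Read 1: bits[0:8] width=8 -> value=53 (bin 00110101); offset now 8 = byte 1 bit 0; 32 bits remain
Read 2: bits[8:11] width=3 -> value=4 (bin 100); offset now 11 = byte 1 bit 3; 29 bits remain
Read 3: bits[11:16] width=5 -> value=26 (bin 11010); offset now 16 = byte 2 bit 0; 24 bits remain
Read 4: bits[16:18] width=2 -> value=1 (bin 01); offset now 18 = byte 2 bit 2; 22 bits remain
Read 5: bits[18:29] width=11 -> value=232 (bin 00011101000); offset now 29 = byte 3 bit 5; 11 bits remain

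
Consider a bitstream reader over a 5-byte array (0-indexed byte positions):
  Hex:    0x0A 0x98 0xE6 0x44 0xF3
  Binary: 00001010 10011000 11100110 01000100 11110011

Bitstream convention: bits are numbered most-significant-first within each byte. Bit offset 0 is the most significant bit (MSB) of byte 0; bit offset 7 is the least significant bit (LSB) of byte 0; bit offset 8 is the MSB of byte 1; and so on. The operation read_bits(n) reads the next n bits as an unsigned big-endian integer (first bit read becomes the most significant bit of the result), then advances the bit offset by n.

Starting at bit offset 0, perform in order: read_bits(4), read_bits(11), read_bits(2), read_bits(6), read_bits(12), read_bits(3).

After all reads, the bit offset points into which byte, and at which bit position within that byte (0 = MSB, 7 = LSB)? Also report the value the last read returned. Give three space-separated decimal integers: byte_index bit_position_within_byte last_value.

Read 1: bits[0:4] width=4 -> value=0 (bin 0000); offset now 4 = byte 0 bit 4; 36 bits remain
Read 2: bits[4:15] width=11 -> value=1356 (bin 10101001100); offset now 15 = byte 1 bit 7; 25 bits remain
Read 3: bits[15:17] width=2 -> value=1 (bin 01); offset now 17 = byte 2 bit 1; 23 bits remain
Read 4: bits[17:23] width=6 -> value=51 (bin 110011); offset now 23 = byte 2 bit 7; 17 bits remain
Read 5: bits[23:35] width=12 -> value=551 (bin 001000100111); offset now 35 = byte 4 bit 3; 5 bits remain
Read 6: bits[35:38] width=3 -> value=4 (bin 100); offset now 38 = byte 4 bit 6; 2 bits remain

Answer: 4 6 4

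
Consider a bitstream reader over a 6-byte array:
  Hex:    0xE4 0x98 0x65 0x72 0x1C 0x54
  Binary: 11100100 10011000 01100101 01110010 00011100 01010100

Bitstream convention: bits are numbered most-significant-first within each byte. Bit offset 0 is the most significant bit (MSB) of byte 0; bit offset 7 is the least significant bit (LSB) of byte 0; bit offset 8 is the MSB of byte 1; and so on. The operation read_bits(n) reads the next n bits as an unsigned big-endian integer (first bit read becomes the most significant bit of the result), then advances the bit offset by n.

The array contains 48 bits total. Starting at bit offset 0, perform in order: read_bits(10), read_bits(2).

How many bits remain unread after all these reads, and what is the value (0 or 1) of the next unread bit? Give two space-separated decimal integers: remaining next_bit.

Read 1: bits[0:10] width=10 -> value=914 (bin 1110010010); offset now 10 = byte 1 bit 2; 38 bits remain
Read 2: bits[10:12] width=2 -> value=1 (bin 01); offset now 12 = byte 1 bit 4; 36 bits remain

Answer: 36 1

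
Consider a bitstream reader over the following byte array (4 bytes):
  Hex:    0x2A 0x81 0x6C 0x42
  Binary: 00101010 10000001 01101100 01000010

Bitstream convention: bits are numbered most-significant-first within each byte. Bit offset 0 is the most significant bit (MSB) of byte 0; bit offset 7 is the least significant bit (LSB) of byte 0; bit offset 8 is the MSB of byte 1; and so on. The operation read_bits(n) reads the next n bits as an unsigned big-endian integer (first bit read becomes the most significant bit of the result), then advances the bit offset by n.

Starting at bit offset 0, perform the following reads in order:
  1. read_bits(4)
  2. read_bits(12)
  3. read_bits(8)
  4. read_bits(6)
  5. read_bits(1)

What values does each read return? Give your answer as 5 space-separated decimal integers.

Answer: 2 2689 108 16 1

Derivation:
Read 1: bits[0:4] width=4 -> value=2 (bin 0010); offset now 4 = byte 0 bit 4; 28 bits remain
Read 2: bits[4:16] width=12 -> value=2689 (bin 101010000001); offset now 16 = byte 2 bit 0; 16 bits remain
Read 3: bits[16:24] width=8 -> value=108 (bin 01101100); offset now 24 = byte 3 bit 0; 8 bits remain
Read 4: bits[24:30] width=6 -> value=16 (bin 010000); offset now 30 = byte 3 bit 6; 2 bits remain
Read 5: bits[30:31] width=1 -> value=1 (bin 1); offset now 31 = byte 3 bit 7; 1 bits remain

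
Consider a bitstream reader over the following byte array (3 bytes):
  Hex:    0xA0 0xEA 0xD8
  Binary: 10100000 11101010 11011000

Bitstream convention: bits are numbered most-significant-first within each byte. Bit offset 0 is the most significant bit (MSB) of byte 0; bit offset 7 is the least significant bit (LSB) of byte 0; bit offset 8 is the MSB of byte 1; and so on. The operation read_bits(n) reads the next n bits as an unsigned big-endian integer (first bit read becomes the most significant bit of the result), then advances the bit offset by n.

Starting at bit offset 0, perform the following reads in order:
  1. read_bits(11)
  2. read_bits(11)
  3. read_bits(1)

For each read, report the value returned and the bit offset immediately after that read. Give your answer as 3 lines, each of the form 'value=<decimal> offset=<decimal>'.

Read 1: bits[0:11] width=11 -> value=1287 (bin 10100000111); offset now 11 = byte 1 bit 3; 13 bits remain
Read 2: bits[11:22] width=11 -> value=694 (bin 01010110110); offset now 22 = byte 2 bit 6; 2 bits remain
Read 3: bits[22:23] width=1 -> value=0 (bin 0); offset now 23 = byte 2 bit 7; 1 bits remain

Answer: value=1287 offset=11
value=694 offset=22
value=0 offset=23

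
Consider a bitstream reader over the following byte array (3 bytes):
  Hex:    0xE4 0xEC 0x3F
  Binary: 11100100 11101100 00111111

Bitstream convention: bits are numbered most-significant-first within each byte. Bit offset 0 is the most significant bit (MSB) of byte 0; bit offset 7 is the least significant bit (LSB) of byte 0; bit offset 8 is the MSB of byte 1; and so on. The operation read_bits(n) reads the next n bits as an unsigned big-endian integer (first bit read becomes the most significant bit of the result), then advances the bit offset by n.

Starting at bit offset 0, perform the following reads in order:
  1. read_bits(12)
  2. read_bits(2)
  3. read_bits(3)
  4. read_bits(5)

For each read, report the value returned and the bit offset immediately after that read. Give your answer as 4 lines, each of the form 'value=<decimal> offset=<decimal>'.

Read 1: bits[0:12] width=12 -> value=3662 (bin 111001001110); offset now 12 = byte 1 bit 4; 12 bits remain
Read 2: bits[12:14] width=2 -> value=3 (bin 11); offset now 14 = byte 1 bit 6; 10 bits remain
Read 3: bits[14:17] width=3 -> value=0 (bin 000); offset now 17 = byte 2 bit 1; 7 bits remain
Read 4: bits[17:22] width=5 -> value=15 (bin 01111); offset now 22 = byte 2 bit 6; 2 bits remain

Answer: value=3662 offset=12
value=3 offset=14
value=0 offset=17
value=15 offset=22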